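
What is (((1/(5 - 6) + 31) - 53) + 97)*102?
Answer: 7548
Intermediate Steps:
(((1/(5 - 6) + 31) - 53) + 97)*102 = (((1/(-1) + 31) - 53) + 97)*102 = (((-1 + 31) - 53) + 97)*102 = ((30 - 53) + 97)*102 = (-23 + 97)*102 = 74*102 = 7548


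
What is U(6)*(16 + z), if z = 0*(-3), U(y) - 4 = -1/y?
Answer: 184/3 ≈ 61.333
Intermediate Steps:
U(y) = 4 - 1/y
z = 0
U(6)*(16 + z) = (4 - 1/6)*(16 + 0) = (4 - 1*⅙)*16 = (4 - ⅙)*16 = (23/6)*16 = 184/3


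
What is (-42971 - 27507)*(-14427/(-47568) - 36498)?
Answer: 20393072852481/7928 ≈ 2.5723e+9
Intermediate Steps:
(-42971 - 27507)*(-14427/(-47568) - 36498) = -70478*(-14427*(-1/47568) - 36498) = -70478*(4809/15856 - 36498) = -70478*(-578707479/15856) = 20393072852481/7928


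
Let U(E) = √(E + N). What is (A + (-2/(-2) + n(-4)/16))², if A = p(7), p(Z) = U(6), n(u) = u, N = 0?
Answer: 105/16 + 3*√6/2 ≈ 10.237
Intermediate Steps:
U(E) = √E (U(E) = √(E + 0) = √E)
p(Z) = √6
A = √6 ≈ 2.4495
(A + (-2/(-2) + n(-4)/16))² = (√6 + (-2/(-2) - 4/16))² = (√6 + (-2*(-½) - 4*1/16))² = (√6 + (1 - ¼))² = (√6 + ¾)² = (¾ + √6)²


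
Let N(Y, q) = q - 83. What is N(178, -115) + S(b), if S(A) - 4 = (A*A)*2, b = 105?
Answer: 21856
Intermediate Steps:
N(Y, q) = -83 + q
S(A) = 4 + 2*A² (S(A) = 4 + (A*A)*2 = 4 + A²*2 = 4 + 2*A²)
N(178, -115) + S(b) = (-83 - 115) + (4 + 2*105²) = -198 + (4 + 2*11025) = -198 + (4 + 22050) = -198 + 22054 = 21856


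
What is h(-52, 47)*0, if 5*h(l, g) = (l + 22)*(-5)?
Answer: 0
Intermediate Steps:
h(l, g) = -22 - l (h(l, g) = ((l + 22)*(-5))/5 = ((22 + l)*(-5))/5 = (-110 - 5*l)/5 = -22 - l)
h(-52, 47)*0 = (-22 - 1*(-52))*0 = (-22 + 52)*0 = 30*0 = 0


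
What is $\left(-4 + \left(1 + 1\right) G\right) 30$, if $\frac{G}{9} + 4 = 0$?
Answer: $-2280$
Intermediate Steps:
$G = -36$ ($G = -36 + 9 \cdot 0 = -36 + 0 = -36$)
$\left(-4 + \left(1 + 1\right) G\right) 30 = \left(-4 + \left(1 + 1\right) \left(-36\right)\right) 30 = \left(-4 + 2 \left(-36\right)\right) 30 = \left(-4 - 72\right) 30 = \left(-76\right) 30 = -2280$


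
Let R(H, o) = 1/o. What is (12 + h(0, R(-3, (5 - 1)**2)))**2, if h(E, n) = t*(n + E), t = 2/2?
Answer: 37249/256 ≈ 145.50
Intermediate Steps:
t = 1 (t = 2*(1/2) = 1)
h(E, n) = E + n (h(E, n) = 1*(n + E) = 1*(E + n) = E + n)
(12 + h(0, R(-3, (5 - 1)**2)))**2 = (12 + (0 + 1/((5 - 1)**2)))**2 = (12 + (0 + 1/(4**2)))**2 = (12 + (0 + 1/16))**2 = (12 + 1/16)**2 = (193/16)**2 = 37249/256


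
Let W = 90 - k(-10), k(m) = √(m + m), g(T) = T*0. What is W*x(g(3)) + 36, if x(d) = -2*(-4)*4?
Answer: 2916 - 64*I*√5 ≈ 2916.0 - 143.11*I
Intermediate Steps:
g(T) = 0
k(m) = √2*√m (k(m) = √(2*m) = √2*√m)
W = 90 - 2*I*√5 (W = 90 - √2*√(-10) = 90 - √2*I*√10 = 90 - 2*I*√5 ≈ 90.0 - 4.4721*I)
x(d) = 32 (x(d) = 8*4 = 32)
W*x(g(3)) + 36 = (90 - 2*I*√5)*32 + 36 = (2880 - 64*I*√5) + 36 = 2916 - 64*I*√5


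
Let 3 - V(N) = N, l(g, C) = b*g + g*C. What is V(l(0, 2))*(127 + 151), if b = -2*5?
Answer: 834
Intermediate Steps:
b = -10
l(g, C) = -10*g + C*g (l(g, C) = -10*g + g*C = -10*g + C*g)
V(N) = 3 - N
V(l(0, 2))*(127 + 151) = (3 - 0*(-10 + 2))*(127 + 151) = (3 - 0*(-8))*278 = (3 - 1*0)*278 = (3 + 0)*278 = 3*278 = 834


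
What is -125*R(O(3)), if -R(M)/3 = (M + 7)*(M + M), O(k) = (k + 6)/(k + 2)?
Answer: 11880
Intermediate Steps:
O(k) = (6 + k)/(2 + k)
R(M) = -6*M*(7 + M) (R(M) = -3*(M + 7)*(M + M) = -3*(7 + M)*2*M = -6*M*(7 + M))
-125*R(O(3)) = -(-750)*(6 + 3)/(2 + 3)*(7 + (6 + 3)/(2 + 3)) = -(-750)*9/5*(7 + 9/5) = -(-750)*(⅕)*9*(7 + (⅕)*9) = -(-750)*9*(7 + 9/5)/5 = -(-750)*9*44/(5*5) = -125*(-2376/25) = 11880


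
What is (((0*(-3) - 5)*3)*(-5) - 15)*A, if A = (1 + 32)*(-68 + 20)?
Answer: -95040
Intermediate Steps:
A = -1584 (A = 33*(-48) = -1584)
(((0*(-3) - 5)*3)*(-5) - 15)*A = (((0*(-3) - 5)*3)*(-5) - 15)*(-1584) = (((0 - 5)*3)*(-5) - 15)*(-1584) = (-5*3*(-5) - 15)*(-1584) = (-15*(-5) - 15)*(-1584) = (75 - 15)*(-1584) = 60*(-1584) = -95040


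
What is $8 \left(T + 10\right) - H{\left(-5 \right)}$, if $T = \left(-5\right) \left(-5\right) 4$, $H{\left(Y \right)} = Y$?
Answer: $885$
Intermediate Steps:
$T = 100$ ($T = 25 \cdot 4 = 100$)
$8 \left(T + 10\right) - H{\left(-5 \right)} = 8 \left(100 + 10\right) - -5 = 8 \cdot 110 + 5 = 880 + 5 = 885$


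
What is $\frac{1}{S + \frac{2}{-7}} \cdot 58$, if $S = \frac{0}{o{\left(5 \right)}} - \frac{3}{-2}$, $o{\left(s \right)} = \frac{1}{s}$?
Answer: $\frac{812}{17} \approx 47.765$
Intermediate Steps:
$S = \frac{3}{2}$ ($S = \frac{0}{\frac{1}{5}} - \frac{3}{-2} = 0 \frac{1}{\frac{1}{5}} - - \frac{3}{2} = 0 \cdot 5 + \frac{3}{2} = 0 + \frac{3}{2} = \frac{3}{2} \approx 1.5$)
$\frac{1}{S + \frac{2}{-7}} \cdot 58 = \frac{1}{\frac{3}{2} + \frac{2}{-7}} \cdot 58 = \frac{1}{\frac{3}{2} + 2 \left(- \frac{1}{7}\right)} 58 = \frac{1}{\frac{3}{2} - \frac{2}{7}} \cdot 58 = \frac{1}{\frac{17}{14}} \cdot 58 = \frac{14}{17} \cdot 58 = \frac{812}{17}$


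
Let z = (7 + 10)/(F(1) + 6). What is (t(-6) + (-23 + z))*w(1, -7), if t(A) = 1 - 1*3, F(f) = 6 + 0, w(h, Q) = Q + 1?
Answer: 283/2 ≈ 141.50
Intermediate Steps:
w(h, Q) = 1 + Q
F(f) = 6
z = 17/12 (z = (7 + 10)/(6 + 6) = 17/12 ≈ 1.4167)
t(A) = -2 (t(A) = 1 - 3 = -2)
(t(-6) + (-23 + z))*w(1, -7) = (-2 + (-23 + 17/12))*(1 - 7) = (-2 - 259/12)*(-6) = -283/12*(-6) = 283/2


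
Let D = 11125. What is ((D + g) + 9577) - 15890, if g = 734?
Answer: 5546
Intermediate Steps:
((D + g) + 9577) - 15890 = ((11125 + 734) + 9577) - 15890 = (11859 + 9577) - 15890 = 21436 - 15890 = 5546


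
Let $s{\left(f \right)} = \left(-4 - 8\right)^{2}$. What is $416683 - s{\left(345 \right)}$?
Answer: $416539$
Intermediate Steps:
$s{\left(f \right)} = 144$ ($s{\left(f \right)} = \left(-12\right)^{2} = 144$)
$416683 - s{\left(345 \right)} = 416683 - 144 = 416539$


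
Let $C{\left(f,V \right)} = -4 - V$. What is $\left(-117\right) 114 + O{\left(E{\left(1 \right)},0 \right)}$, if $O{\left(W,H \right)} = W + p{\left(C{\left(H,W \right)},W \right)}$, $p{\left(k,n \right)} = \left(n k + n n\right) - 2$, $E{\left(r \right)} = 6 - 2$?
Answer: $-13352$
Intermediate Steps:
$E{\left(r \right)} = 4$ ($E{\left(r \right)} = 6 - 2 = 4$)
$p{\left(k,n \right)} = -2 + n^{2} + k n$ ($p{\left(k,n \right)} = \left(k n + n^{2}\right) - 2 = \left(n^{2} + k n\right) - 2 = -2 + n^{2} + k n$)
$O{\left(W,H \right)} = -2 + W + W^{2} + W \left(-4 - W\right)$ ($O{\left(W,H \right)} = W + \left(-2 + W^{2} + \left(-4 - W\right) W\right) = W + \left(-2 + W^{2} + W \left(-4 - W\right)\right) = -2 + W + W^{2} + W \left(-4 - W\right)$)
$\left(-117\right) 114 + O{\left(E{\left(1 \right)},0 \right)} = \left(-117\right) 114 - 14 = -13338 - 14 = -13352$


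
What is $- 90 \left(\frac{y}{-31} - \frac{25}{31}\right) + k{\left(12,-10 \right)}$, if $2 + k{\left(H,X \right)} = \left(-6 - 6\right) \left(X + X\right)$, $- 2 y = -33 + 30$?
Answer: $\frac{9763}{31} \approx 314.94$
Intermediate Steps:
$y = \frac{3}{2}$ ($y = - \frac{-33 + 30}{2} = \left(- \frac{1}{2}\right) \left(-3\right) = \frac{3}{2} \approx 1.5$)
$k{\left(H,X \right)} = -2 - 24 X$ ($k{\left(H,X \right)} = -2 + \left(-6 - 6\right) \left(X + X\right) = -2 - 12 \cdot 2 X = -2 - 24 X$)
$- 90 \left(\frac{y}{-31} - \frac{25}{31}\right) + k{\left(12,-10 \right)} = - 90 \left(\frac{3}{2 \left(-31\right)} - \frac{25}{31}\right) - -238 = - 90 \left(\frac{3}{2} \left(- \frac{1}{31}\right) - \frac{25}{31}\right) + \left(-2 + 240\right) = - 90 \left(- \frac{3}{62} - \frac{25}{31}\right) + 238 = \left(-90\right) \left(- \frac{53}{62}\right) + 238 = \frac{2385}{31} + 238 = \frac{9763}{31}$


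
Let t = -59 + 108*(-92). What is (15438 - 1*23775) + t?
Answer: -18332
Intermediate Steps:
t = -9995 (t = -59 - 9936 = -9995)
(15438 - 1*23775) + t = (15438 - 1*23775) - 9995 = (15438 - 23775) - 9995 = -8337 - 9995 = -18332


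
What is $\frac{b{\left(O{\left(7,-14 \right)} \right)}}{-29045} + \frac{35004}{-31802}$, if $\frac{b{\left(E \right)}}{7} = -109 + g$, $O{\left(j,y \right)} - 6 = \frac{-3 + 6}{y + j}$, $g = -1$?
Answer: $- \frac{99220364}{92368909} \approx -1.0742$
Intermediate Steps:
$O{\left(j,y \right)} = 6 + \frac{3}{j + y}$ ($O{\left(j,y \right)} = 6 + \frac{-3 + 6}{y + j} = 6 + \frac{3}{j + y}$)
$b{\left(E \right)} = -770$ ($b{\left(E \right)} = 7 \left(-109 - 1\right) = 7 \left(-110\right) = -770$)
$\frac{b{\left(O{\left(7,-14 \right)} \right)}}{-29045} + \frac{35004}{-31802} = - \frac{770}{-29045} + \frac{35004}{-31802} = \left(-770\right) \left(- \frac{1}{29045}\right) + 35004 \left(- \frac{1}{31802}\right) = \frac{154}{5809} - \frac{17502}{15901} = - \frac{99220364}{92368909}$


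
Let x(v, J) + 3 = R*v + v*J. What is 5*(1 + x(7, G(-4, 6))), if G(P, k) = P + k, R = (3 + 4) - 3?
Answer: 200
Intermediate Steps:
R = 4 (R = 7 - 3 = 4)
x(v, J) = -3 + 4*v + J*v (x(v, J) = -3 + (4*v + v*J) = -3 + (4*v + J*v) = -3 + 4*v + J*v)
5*(1 + x(7, G(-4, 6))) = 5*(1 + (-3 + 4*7 + (-4 + 6)*7)) = 5*(1 + (-3 + 28 + 2*7)) = 5*(1 + (-3 + 28 + 14)) = 5*(1 + 39) = 5*40 = 200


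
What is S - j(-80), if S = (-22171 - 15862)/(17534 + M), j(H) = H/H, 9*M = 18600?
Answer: -172901/58802 ≈ -2.9404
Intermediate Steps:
M = 6200/3 (M = (⅑)*18600 = 6200/3 ≈ 2066.7)
j(H) = 1
S = -114099/58802 (S = (-22171 - 15862)/(17534 + 6200/3) = -38033/58802/3 = -38033*3/58802 = -114099/58802 ≈ -1.9404)
S - j(-80) = -114099/58802 - 1*1 = -114099/58802 - 1 = -172901/58802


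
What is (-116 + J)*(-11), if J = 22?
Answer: 1034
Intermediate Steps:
(-116 + J)*(-11) = (-116 + 22)*(-11) = -94*(-11) = 1034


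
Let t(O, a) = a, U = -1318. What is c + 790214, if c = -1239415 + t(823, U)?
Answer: -450519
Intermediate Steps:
c = -1240733 (c = -1239415 - 1318 = -1240733)
c + 790214 = -1240733 + 790214 = -450519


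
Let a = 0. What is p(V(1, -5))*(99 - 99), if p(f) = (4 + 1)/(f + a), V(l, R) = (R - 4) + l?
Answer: 0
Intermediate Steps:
V(l, R) = -4 + R + l (V(l, R) = (-4 + R) + l = -4 + R + l)
p(f) = 5/f (p(f) = (4 + 1)/(f + 0) = 5/f)
p(V(1, -5))*(99 - 99) = (5/(-4 - 5 + 1))*(99 - 99) = (5/(-8))*0 = (5*(-⅛))*0 = -5/8*0 = 0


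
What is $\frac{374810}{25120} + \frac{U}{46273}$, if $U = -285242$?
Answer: $\frac{1017830409}{116237776} \approx 8.7565$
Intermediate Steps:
$\frac{374810}{25120} + \frac{U}{46273} = \frac{374810}{25120} - \frac{285242}{46273} = 374810 \cdot \frac{1}{25120} - \frac{285242}{46273} = \frac{37481}{2512} - \frac{285242}{46273} = \frac{1017830409}{116237776}$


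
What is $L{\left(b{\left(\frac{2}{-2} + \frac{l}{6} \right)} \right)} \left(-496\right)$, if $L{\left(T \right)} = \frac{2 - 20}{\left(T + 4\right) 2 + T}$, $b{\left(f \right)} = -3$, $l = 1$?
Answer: $-8928$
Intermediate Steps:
$L{\left(T \right)} = - \frac{18}{8 + 3 T}$ ($L{\left(T \right)} = - \frac{18}{\left(4 + T\right) 2 + T} = - \frac{18}{\left(8 + 2 T\right) + T} = - \frac{18}{8 + 3 T}$)
$L{\left(b{\left(\frac{2}{-2} + \frac{l}{6} \right)} \right)} \left(-496\right) = - \frac{18}{8 + 3 \left(-3\right)} \left(-496\right) = - \frac{18}{8 - 9} \left(-496\right) = - \frac{18}{-1} \left(-496\right) = \left(-18\right) \left(-1\right) \left(-496\right) = 18 \left(-496\right) = -8928$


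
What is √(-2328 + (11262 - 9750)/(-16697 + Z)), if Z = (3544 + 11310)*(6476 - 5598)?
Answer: 92*I*√576083469630/1447235 ≈ 48.249*I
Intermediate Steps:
Z = 13041812 (Z = 14854*878 = 13041812)
√(-2328 + (11262 - 9750)/(-16697 + Z)) = √(-2328 + (11262 - 9750)/(-16697 + 13041812)) = √(-2328 + 1512/13025115) = √(-2328 + 1512*(1/13025115)) = √(-2328 + 168/1447235) = √(-3369162912/1447235) = 92*I*√576083469630/1447235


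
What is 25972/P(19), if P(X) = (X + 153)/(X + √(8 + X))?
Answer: 2869 + 453*√3 ≈ 3653.6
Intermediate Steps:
P(X) = (153 + X)/(X + √(8 + X))
25972/P(19) = 25972/(((153 + 19)/(19 + √(8 + 19)))) = 25972/((172/(19 + √27))) = 25972/((172/(19 + 3*√3))) = 25972*(19/172 + 3*√3/172) = 2869 + 453*√3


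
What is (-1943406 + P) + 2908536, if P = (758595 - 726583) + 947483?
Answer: 1944625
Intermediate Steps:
P = 979495 (P = 32012 + 947483 = 979495)
(-1943406 + P) + 2908536 = (-1943406 + 979495) + 2908536 = -963911 + 2908536 = 1944625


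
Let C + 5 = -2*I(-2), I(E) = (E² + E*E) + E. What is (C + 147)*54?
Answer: 7020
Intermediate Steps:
I(E) = E + 2*E² (I(E) = (E² + E²) + E = 2*E² + E = E + 2*E²)
C = -17 (C = -5 - (-4)*(1 + 2*(-2)) = -5 - (-4)*(1 - 4) = -5 - (-4)*(-3) = -5 - 2*6 = -5 - 12 = -17)
(C + 147)*54 = (-17 + 147)*54 = 130*54 = 7020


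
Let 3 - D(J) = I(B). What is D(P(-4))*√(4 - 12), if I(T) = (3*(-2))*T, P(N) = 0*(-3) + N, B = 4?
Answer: 54*I*√2 ≈ 76.368*I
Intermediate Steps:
P(N) = N (P(N) = 0 + N = N)
I(T) = -6*T
D(J) = 27 (D(J) = 3 - (-6)*4 = 3 - 1*(-24) = 3 + 24 = 27)
D(P(-4))*√(4 - 12) = 27*√(4 - 12) = 27*√(-8) = 27*(2*I*√2) = 54*I*√2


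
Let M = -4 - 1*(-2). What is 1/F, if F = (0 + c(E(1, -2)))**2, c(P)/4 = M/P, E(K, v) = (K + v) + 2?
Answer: 1/64 ≈ 0.015625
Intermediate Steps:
M = -2 (M = -4 + 2 = -2)
E(K, v) = 2 + K + v
c(P) = -8/P (c(P) = 4*(-2/P) = -8/P)
F = 64 (F = (0 - 8/(2 + 1 - 2))**2 = (0 - 8/1)**2 = (0 - 8*1)**2 = (0 - 8)**2 = (-8)**2 = 64)
1/F = 1/64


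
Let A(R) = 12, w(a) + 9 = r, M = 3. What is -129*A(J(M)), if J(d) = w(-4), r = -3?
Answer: -1548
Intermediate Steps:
w(a) = -12 (w(a) = -9 - 3 = -12)
J(d) = -12
-129*A(J(M)) = -129*12 = -1548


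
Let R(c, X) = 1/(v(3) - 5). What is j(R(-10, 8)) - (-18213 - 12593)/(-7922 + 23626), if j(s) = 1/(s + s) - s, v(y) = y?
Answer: 11477/7852 ≈ 1.4617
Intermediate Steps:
R(c, X) = -½ (R(c, X) = 1/(3 - 5) = 1/(-2) = -½)
j(s) = 1/(2*s) - s
j(R(-10, 8)) - (-18213 - 12593)/(-7922 + 23626) = (1/(2*(-½)) - 1*(-½)) - (-18213 - 12593)/(-7922 + 23626) = ((½)*(-2) + ½) - (-30806)/15704 = (-1 + ½) - (-30806)/15704 = -½ - 1*(-15403/7852) = -½ + 15403/7852 = 11477/7852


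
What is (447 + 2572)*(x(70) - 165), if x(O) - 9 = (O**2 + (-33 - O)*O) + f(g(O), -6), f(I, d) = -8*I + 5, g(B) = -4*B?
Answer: -667199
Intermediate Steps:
f(I, d) = 5 - 8*I
x(O) = 14 + O**2 + 32*O + O*(-33 - O) (x(O) = 9 + ((O**2 + (-33 - O)*O) + (5 - (-32)*O)) = 9 + ((O**2 + O*(-33 - O)) + (5 + 32*O)) = 9 + (5 + O**2 + 32*O + O*(-33 - O)) = 14 + O**2 + 32*O + O*(-33 - O))
(447 + 2572)*(x(70) - 165) = (447 + 2572)*((14 - 1*70) - 165) = 3019*((14 - 70) - 165) = 3019*(-56 - 165) = 3019*(-221) = -667199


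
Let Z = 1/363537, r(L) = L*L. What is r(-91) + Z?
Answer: 3010449898/363537 ≈ 8281.0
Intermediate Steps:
r(L) = L**2
Z = 1/363537 ≈ 2.7508e-6
r(-91) + Z = (-91)**2 + 1/363537 = 8281 + 1/363537 = 3010449898/363537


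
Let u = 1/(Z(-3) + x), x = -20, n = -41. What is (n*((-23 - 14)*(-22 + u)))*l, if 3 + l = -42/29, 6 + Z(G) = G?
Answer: 125047827/841 ≈ 1.4869e+5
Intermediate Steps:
Z(G) = -6 + G
u = -1/29 (u = 1/((-6 - 3) - 20) = 1/(-9 - 20) = 1/(-29) = -1/29 ≈ -0.034483)
l = -129/29 (l = -3 - 42/29 = -129/29 ≈ -4.4483)
(n*((-23 - 14)*(-22 + u)))*l = -41*(-23 - 14)*(-22 - 1/29)*(-129/29) = -(-1517)*(-639)/29*(-129/29) = -41*23643/29*(-129/29) = -969363/29*(-129/29) = 125047827/841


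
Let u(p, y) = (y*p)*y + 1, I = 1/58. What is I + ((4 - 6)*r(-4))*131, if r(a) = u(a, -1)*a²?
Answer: 729409/58 ≈ 12576.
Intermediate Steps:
I = 1/58 ≈ 0.017241
u(p, y) = 1 + p*y² (u(p, y) = (p*y)*y + 1 = p*y² + 1 = 1 + p*y²)
r(a) = a²*(1 + a) (r(a) = (1 + a*(-1)²)*a² = (1 + a*1)*a² = (1 + a)*a² = a²*(1 + a))
I + ((4 - 6)*r(-4))*131 = 1/58 + ((4 - 6)*((-4)²*(1 - 4)))*131 = 1/58 - 32*(-3)*131 = 1/58 - 2*(-48)*131 = 1/58 + 96*131 = 1/58 + 12576 = 729409/58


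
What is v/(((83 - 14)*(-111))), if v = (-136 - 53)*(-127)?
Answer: -2667/851 ≈ -3.1340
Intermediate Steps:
v = 24003 (v = -189*(-127) = 24003)
v/(((83 - 14)*(-111))) = 24003/(((83 - 14)*(-111))) = 24003/((69*(-111))) = 24003/(-7659) = 24003*(-1/7659) = -2667/851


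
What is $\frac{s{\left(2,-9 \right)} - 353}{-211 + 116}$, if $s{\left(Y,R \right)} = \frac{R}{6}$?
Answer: $\frac{709}{190} \approx 3.7316$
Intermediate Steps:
$s{\left(Y,R \right)} = \frac{R}{6}$ ($s{\left(Y,R \right)} = R \frac{1}{6} = \frac{R}{6}$)
$\frac{s{\left(2,-9 \right)} - 353}{-211 + 116} = \frac{\frac{1}{6} \left(-9\right) - 353}{-211 + 116} = \frac{- \frac{3}{2} - 353}{-95} = \left(- \frac{709}{2}\right) \left(- \frac{1}{95}\right) = \frac{709}{190}$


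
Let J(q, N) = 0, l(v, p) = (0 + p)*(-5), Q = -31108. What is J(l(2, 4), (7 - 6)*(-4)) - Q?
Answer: 31108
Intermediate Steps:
l(v, p) = -5*p (l(v, p) = p*(-5) = -5*p)
J(l(2, 4), (7 - 6)*(-4)) - Q = 0 - 1*(-31108) = 0 + 31108 = 31108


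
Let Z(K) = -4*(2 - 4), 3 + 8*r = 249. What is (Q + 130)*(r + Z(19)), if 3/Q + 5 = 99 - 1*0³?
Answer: 1894565/376 ≈ 5038.7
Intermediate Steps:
r = 123/4 (r = -3/8 + (⅛)*249 = -3/8 + 249/8 = 123/4 ≈ 30.750)
Z(K) = 8 (Z(K) = -4*(-2) = 8)
Q = 3/94 (Q = 3/(-5 + (99 - 1*0³)) = 3/(-5 + (99 - 1*0)) = 3/(-5 + (99 + 0)) = 3/(-5 + 99) = 3/94 ≈ 0.031915)
(Q + 130)*(r + Z(19)) = (3/94 + 130)*(123/4 + 8) = (12223/94)*(155/4) = 1894565/376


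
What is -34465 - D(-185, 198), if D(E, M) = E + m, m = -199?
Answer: -34081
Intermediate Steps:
D(E, M) = -199 + E (D(E, M) = E - 199 = -199 + E)
-34465 - D(-185, 198) = -34465 - (-199 - 185) = -34465 - 1*(-384) = -34465 + 384 = -34081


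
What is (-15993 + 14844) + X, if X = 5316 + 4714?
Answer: 8881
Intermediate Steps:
X = 10030
(-15993 + 14844) + X = (-15993 + 14844) + 10030 = -1149 + 10030 = 8881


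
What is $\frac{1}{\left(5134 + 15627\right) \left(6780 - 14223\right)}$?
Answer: $- \frac{1}{154524123} \approx -6.4715 \cdot 10^{-9}$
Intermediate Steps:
$\frac{1}{\left(5134 + 15627\right) \left(6780 - 14223\right)} = \frac{1}{20761 \left(-7443\right)} = \frac{1}{-154524123} = - \frac{1}{154524123}$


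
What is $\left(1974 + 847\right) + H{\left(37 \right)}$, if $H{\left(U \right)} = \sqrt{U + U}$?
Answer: $2821 + \sqrt{74} \approx 2829.6$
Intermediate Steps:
$H{\left(U \right)} = \sqrt{2} \sqrt{U}$ ($H{\left(U \right)} = \sqrt{2 U} = \sqrt{2} \sqrt{U}$)
$\left(1974 + 847\right) + H{\left(37 \right)} = \left(1974 + 847\right) + \sqrt{2} \sqrt{37} = 2821 + \sqrt{74}$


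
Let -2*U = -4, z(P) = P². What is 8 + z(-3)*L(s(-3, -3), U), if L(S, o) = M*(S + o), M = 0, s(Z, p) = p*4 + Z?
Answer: 8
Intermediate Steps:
s(Z, p) = Z + 4*p (s(Z, p) = 4*p + Z = Z + 4*p)
U = 2 (U = -½*(-4) = 2)
L(S, o) = 0 (L(S, o) = 0*(S + o) = 0)
8 + z(-3)*L(s(-3, -3), U) = 8 + (-3)²*0 = 8 + 9*0 = 8 + 0 = 8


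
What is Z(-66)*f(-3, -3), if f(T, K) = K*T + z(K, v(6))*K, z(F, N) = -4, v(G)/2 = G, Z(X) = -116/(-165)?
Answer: 812/55 ≈ 14.764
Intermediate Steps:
Z(X) = 116/165 (Z(X) = -116*(-1/165) = 116/165)
v(G) = 2*G
f(T, K) = -4*K + K*T (f(T, K) = K*T - 4*K = -4*K + K*T)
Z(-66)*f(-3, -3) = 116*(-3*(-4 - 3))/165 = 116*(-3*(-7))/165 = (116/165)*21 = 812/55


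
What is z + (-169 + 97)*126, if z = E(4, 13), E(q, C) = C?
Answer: -9059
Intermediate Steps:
z = 13
z + (-169 + 97)*126 = 13 + (-169 + 97)*126 = 13 - 72*126 = 13 - 9072 = -9059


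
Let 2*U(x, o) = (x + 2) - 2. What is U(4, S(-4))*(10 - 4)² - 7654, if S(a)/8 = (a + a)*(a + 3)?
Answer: -7582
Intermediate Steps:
S(a) = 16*a*(3 + a) (S(a) = 8*((a + a)*(a + 3)) = 8*((2*a)*(3 + a)) = 8*(2*a*(3 + a)) = 16*a*(3 + a))
U(x, o) = x/2 (U(x, o) = ((x + 2) - 2)/2 = ((2 + x) - 2)/2 = x/2)
U(4, S(-4))*(10 - 4)² - 7654 = ((½)*4)*(10 - 4)² - 7654 = 2*6² - 7654 = 2*36 - 7654 = 72 - 7654 = -7582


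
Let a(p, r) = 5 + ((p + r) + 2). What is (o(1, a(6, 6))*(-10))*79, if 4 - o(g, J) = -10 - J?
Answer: -26070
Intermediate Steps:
a(p, r) = 7 + p + r (a(p, r) = 5 + (2 + p + r) = 7 + p + r)
o(g, J) = 14 + J (o(g, J) = 4 - (-10 - J) = 4 + (10 + J) = 14 + J)
(o(1, a(6, 6))*(-10))*79 = ((14 + (7 + 6 + 6))*(-10))*79 = ((14 + 19)*(-10))*79 = (33*(-10))*79 = -330*79 = -26070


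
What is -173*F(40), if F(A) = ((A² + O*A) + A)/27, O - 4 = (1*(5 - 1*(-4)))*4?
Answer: -20760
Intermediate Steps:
O = 40 (O = 4 + (1*(5 - 1*(-4)))*4 = 4 + (1*(5 + 4))*4 = 4 + (1*9)*4 = 4 + 9*4 = 4 + 36 = 40)
F(A) = A²/27 + 41*A/27 (F(A) = ((A² + 40*A) + A)/27 = (A² + 41*A)*(1/27) = A²/27 + 41*A/27)
-173*F(40) = -173*40*(41 + 40)/27 = -173*40*81/27 = -173*120 = -20760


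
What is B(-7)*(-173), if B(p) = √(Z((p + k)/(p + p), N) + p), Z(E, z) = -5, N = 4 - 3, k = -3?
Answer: -346*I*√3 ≈ -599.29*I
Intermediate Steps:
N = 1
B(p) = √(-5 + p)
B(-7)*(-173) = √(-5 - 7)*(-173) = √(-12)*(-173) = (2*I*√3)*(-173) = -346*I*√3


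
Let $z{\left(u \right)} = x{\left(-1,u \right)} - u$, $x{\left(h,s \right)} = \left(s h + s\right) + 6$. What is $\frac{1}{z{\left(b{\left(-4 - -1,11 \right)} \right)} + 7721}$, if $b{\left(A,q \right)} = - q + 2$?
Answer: $\frac{1}{7736} \approx 0.00012927$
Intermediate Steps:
$x{\left(h,s \right)} = 6 + s + h s$ ($x{\left(h,s \right)} = \left(h s + s\right) + 6 = \left(s + h s\right) + 6 = 6 + s + h s$)
$b{\left(A,q \right)} = 2 - q$
$z{\left(u \right)} = 6 - u$ ($z{\left(u \right)} = \left(6 + u - u\right) - u = 6 - u$)
$\frac{1}{z{\left(b{\left(-4 - -1,11 \right)} \right)} + 7721} = \frac{1}{\left(6 - \left(2 - 11\right)\right) + 7721} = \frac{1}{\left(6 - -9\right) + 7721} = \frac{1}{\left(6 + 9\right) + 7721} = \frac{1}{15 + 7721} = \frac{1}{7736}$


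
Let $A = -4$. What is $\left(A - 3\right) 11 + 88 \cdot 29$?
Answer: $2475$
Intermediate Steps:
$\left(A - 3\right) 11 + 88 \cdot 29 = \left(-4 - 3\right) 11 + 88 \cdot 29 = \left(-7\right) 11 + 2552 = -77 + 2552 = 2475$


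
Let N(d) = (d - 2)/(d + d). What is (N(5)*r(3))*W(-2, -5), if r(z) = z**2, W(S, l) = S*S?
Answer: 54/5 ≈ 10.800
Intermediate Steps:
W(S, l) = S**2
N(d) = (-2 + d)/(2*d) (N(d) = (-2 + d)/((2*d)) = (-2 + d)*(1/(2*d)) = (-2 + d)/(2*d))
(N(5)*r(3))*W(-2, -5) = (((1/2)*(-2 + 5)/5)*3**2)*(-2)**2 = (((1/2)*(1/5)*3)*9)*4 = ((3/10)*9)*4 = (27/10)*4 = 54/5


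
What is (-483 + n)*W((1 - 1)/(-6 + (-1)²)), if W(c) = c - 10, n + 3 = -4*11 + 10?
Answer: 5200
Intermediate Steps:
n = -37 (n = -3 + (-4*11 + 10) = -3 + (-44 + 10) = -3 - 34 = -37)
W(c) = -10 + c
(-483 + n)*W((1 - 1)/(-6 + (-1)²)) = (-483 - 37)*(-10 + (1 - 1)/(-6 + (-1)²)) = -520*(-10 + 0/(-6 + 1)) = -520*(-10 + 0/(-5)) = -520*(-10 + 0*(-⅕)) = -520*(-10 + 0) = -520*(-10) = 5200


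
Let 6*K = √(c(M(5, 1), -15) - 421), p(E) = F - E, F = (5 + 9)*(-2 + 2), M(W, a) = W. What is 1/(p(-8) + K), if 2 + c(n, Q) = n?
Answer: 144/1361 - 3*I*√418/1361 ≈ 0.1058 - 0.045066*I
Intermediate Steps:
c(n, Q) = -2 + n
F = 0 (F = 14*0 = 0)
p(E) = -E (p(E) = 0 - E = -E)
K = I*√418/6 (K = √((-2 + 5) - 421)/6 = √(3 - 421)/6 = √(-418)/6 = (I*√418)/6 = I*√418/6 ≈ 3.4075*I)
1/(p(-8) + K) = 1/(-1*(-8) + I*√418/6) = 1/(8 + I*√418/6)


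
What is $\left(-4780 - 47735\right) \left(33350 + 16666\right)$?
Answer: $-2626590240$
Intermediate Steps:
$\left(-4780 - 47735\right) \left(33350 + 16666\right) = \left(-52515\right) 50016 = -2626590240$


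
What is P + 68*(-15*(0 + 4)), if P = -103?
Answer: -4183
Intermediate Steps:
P + 68*(-15*(0 + 4)) = -103 + 68*(-15*(0 + 4)) = -103 + 68*(-15*4) = -103 + 68*(-60) = -103 - 4080 = -4183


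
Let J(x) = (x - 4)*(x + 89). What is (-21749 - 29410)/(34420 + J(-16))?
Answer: -51159/32960 ≈ -1.5522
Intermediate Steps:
J(x) = (-4 + x)*(89 + x)
(-21749 - 29410)/(34420 + J(-16)) = (-21749 - 29410)/(34420 + (-356 + (-16)**2 + 85*(-16))) = -51159/(34420 + (-356 + 256 - 1360)) = -51159/(34420 - 1460) = -51159/32960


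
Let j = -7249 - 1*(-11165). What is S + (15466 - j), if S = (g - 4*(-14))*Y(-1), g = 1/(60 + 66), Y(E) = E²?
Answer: 1462357/126 ≈ 11606.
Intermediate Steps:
j = 3916 (j = -7249 + 11165 = 3916)
g = 1/126 ≈ 0.0079365
S = 7057/126 (S = (1/126 - 4*(-14))*(-1)² = (1/126 + 56)*1 = (7057/126)*1 = 7057/126 ≈ 56.008)
S + (15466 - j) = 7057/126 + (15466 - 1*3916) = 7057/126 + (15466 - 3916) = 7057/126 + 11550 = 1462357/126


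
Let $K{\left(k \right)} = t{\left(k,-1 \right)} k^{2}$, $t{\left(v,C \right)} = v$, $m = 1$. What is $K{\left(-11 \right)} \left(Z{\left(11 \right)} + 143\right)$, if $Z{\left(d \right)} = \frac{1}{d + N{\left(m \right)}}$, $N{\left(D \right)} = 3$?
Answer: $- \frac{2665993}{14} \approx -1.9043 \cdot 10^{5}$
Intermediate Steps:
$K{\left(k \right)} = k^{3}$ ($K{\left(k \right)} = k k^{2} = k^{3}$)
$Z{\left(d \right)} = \frac{1}{3 + d}$ ($Z{\left(d \right)} = \frac{1}{d + 3} = \frac{1}{3 + d}$)
$K{\left(-11 \right)} \left(Z{\left(11 \right)} + 143\right) = \left(-11\right)^{3} \left(\frac{1}{3 + 11} + 143\right) = - 1331 \left(\frac{1}{14} + 143\right) = \left(-1331\right) \frac{2003}{14} = - \frac{2665993}{14}$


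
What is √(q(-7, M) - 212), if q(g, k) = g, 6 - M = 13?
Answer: I*√219 ≈ 14.799*I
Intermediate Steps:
M = -7 (M = 6 - 1*13 = 6 - 13 = -7)
√(q(-7, M) - 212) = √(-7 - 212) = √(-219) = I*√219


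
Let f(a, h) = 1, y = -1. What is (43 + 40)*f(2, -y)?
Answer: 83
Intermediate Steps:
(43 + 40)*f(2, -y) = (43 + 40)*1 = 83*1 = 83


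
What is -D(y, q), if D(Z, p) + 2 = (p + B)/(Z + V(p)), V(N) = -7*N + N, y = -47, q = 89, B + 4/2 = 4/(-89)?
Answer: 111157/51709 ≈ 2.1497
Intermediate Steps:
B = -182/89 (B = -2 + 4/(-89) = -2 + 4*(-1/89) = -2 - 4/89 = -182/89 ≈ -2.0449)
V(N) = -6*N
D(Z, p) = -2 + (-182/89 + p)/(Z - 6*p) (D(Z, p) = -2 + (p - 182/89)/(Z - 6*p) = -2 + (-182/89 + p)/(Z - 6*p))
-D(y, q) = -(-182 - 178*(-47) + 1157*89)/(89*(-47 - 6*89)) = -(-182 + 8366 + 102973)/(89*(-47 - 534)) = -111157/(89*(-581)) = -(-1)*111157/(89*581) = -1*(-111157/51709) = 111157/51709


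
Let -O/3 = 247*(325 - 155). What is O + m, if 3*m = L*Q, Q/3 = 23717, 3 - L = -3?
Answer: 16332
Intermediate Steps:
O = -125970 (O = -741*(325 - 155) = -741*170 = -3*41990 = -125970)
L = 6 (L = 3 - 1*(-3) = 3 + 3 = 6)
Q = 71151 (Q = 3*23717 = 71151)
m = 142302 (m = (6*71151)/3 = (⅓)*426906 = 142302)
O + m = -125970 + 142302 = 16332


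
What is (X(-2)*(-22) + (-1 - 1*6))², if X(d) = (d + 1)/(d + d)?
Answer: 625/4 ≈ 156.25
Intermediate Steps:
X(d) = (1 + d)/(2*d) (X(d) = (1 + d)/((2*d)) = (1 + d)*(1/(2*d)) = (1 + d)/(2*d))
(X(-2)*(-22) + (-1 - 1*6))² = (((½)*(1 - 2)/(-2))*(-22) + (-1 - 1*6))² = (((½)*(-½)*(-1))*(-22) + (-1 - 6))² = ((¼)*(-22) - 7)² = (-11/2 - 7)² = (-25/2)² = 625/4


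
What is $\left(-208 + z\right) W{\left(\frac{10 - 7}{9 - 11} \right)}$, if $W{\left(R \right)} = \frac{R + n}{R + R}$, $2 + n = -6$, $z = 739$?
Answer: $\frac{3363}{2} \approx 1681.5$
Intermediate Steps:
$n = -8$ ($n = -2 - 6 = -8$)
$W{\left(R \right)} = \frac{-8 + R}{2 R}$ ($W{\left(R \right)} = \frac{R - 8}{R + R} = \frac{-8 + R}{2 R}$)
$\left(-208 + z\right) W{\left(\frac{10 - 7}{9 - 11} \right)} = \left(-208 + 739\right) \frac{-8 + \frac{10 - 7}{9 - 11}}{2 \frac{10 - 7}{9 - 11}} = 531 \frac{-8 + \frac{3}{-2}}{2 \frac{3}{-2}} = 531 \frac{-8 + 3 \left(- \frac{1}{2}\right)}{2 \cdot 3 \left(- \frac{1}{2}\right)} = 531 \frac{-8 - \frac{3}{2}}{2 \left(- \frac{3}{2}\right)} = 531 \cdot \frac{1}{2} \left(- \frac{2}{3}\right) \left(- \frac{19}{2}\right) = 531 \cdot \frac{19}{6} = \frac{3363}{2}$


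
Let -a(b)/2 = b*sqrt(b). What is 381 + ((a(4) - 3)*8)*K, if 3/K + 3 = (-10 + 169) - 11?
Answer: 54789/145 ≈ 377.85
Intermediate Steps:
a(b) = -2*b**(3/2) (a(b) = -2*b*sqrt(b) = -2*b**(3/2))
K = 3/145 (K = 3/(-3 + ((-10 + 169) - 11)) = 3/(-3 + (159 - 11)) = 3/(-3 + 148) = 3/145 ≈ 0.020690)
381 + ((a(4) - 3)*8)*K = 381 + ((-2*4**(3/2) - 3)*8)*(3/145) = 381 + ((-2*8 - 3)*8)*(3/145) = 381 + ((-16 - 3)*8)*(3/145) = 381 - 19*8*(3/145) = 381 - 152*3/145 = 381 - 456/145 = 54789/145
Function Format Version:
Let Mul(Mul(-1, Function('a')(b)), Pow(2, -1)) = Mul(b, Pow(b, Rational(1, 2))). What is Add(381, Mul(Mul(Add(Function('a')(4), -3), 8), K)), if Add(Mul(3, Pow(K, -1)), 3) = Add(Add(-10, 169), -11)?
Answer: Rational(54789, 145) ≈ 377.85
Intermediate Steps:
Function('a')(b) = Mul(-2, Pow(b, Rational(3, 2))) (Function('a')(b) = Mul(-2, Mul(b, Pow(b, Rational(1, 2)))) = Mul(-2, Pow(b, Rational(3, 2))))
K = Rational(3, 145) (K = Mul(3, Pow(Add(-3, Add(Add(-10, 169), -11)), -1)) = Mul(3, Pow(Add(-3, Add(159, -11)), -1)) = Mul(3, Pow(Add(-3, 148), -1)) = Mul(3, Pow(145, -1)) = Mul(3, Rational(1, 145)) = Rational(3, 145) ≈ 0.020690)
Add(381, Mul(Mul(Add(Function('a')(4), -3), 8), K)) = Add(381, Mul(Mul(Add(Mul(-2, Pow(4, Rational(3, 2))), -3), 8), Rational(3, 145))) = Add(381, Mul(Mul(Add(Mul(-2, 8), -3), 8), Rational(3, 145))) = Add(381, Mul(Mul(Add(-16, -3), 8), Rational(3, 145))) = Add(381, Mul(Mul(-19, 8), Rational(3, 145))) = Add(381, Mul(-152, Rational(3, 145))) = Add(381, Rational(-456, 145)) = Rational(54789, 145)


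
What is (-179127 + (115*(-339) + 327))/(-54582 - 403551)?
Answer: 72595/152711 ≈ 0.47538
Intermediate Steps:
(-179127 + (115*(-339) + 327))/(-54582 - 403551) = (-179127 + (-38985 + 327))/(-458133) = (-179127 - 38658)*(-1/458133) = -217785*(-1/458133) = 72595/152711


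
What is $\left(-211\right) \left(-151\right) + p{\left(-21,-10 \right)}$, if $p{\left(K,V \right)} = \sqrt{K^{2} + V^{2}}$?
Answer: $31861 + \sqrt{541} \approx 31884.0$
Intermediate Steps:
$\left(-211\right) \left(-151\right) + p{\left(-21,-10 \right)} = \left(-211\right) \left(-151\right) + \sqrt{\left(-21\right)^{2} + \left(-10\right)^{2}} = 31861 + \sqrt{441 + 100} = 31861 + \sqrt{541}$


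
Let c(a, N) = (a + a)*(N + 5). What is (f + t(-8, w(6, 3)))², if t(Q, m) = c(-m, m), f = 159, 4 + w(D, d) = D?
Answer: 17161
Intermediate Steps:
w(D, d) = -4 + D
c(a, N) = 2*a*(5 + N) (c(a, N) = (2*a)*(5 + N) = 2*a*(5 + N))
t(Q, m) = -2*m*(5 + m) (t(Q, m) = 2*(-m)*(5 + m) = -2*m*(5 + m))
(f + t(-8, w(6, 3)))² = (159 - 2*(-4 + 6)*(5 + (-4 + 6)))² = (159 - 2*2*(5 + 2))² = (159 - 2*2*7)² = (159 - 28)² = 131² = 17161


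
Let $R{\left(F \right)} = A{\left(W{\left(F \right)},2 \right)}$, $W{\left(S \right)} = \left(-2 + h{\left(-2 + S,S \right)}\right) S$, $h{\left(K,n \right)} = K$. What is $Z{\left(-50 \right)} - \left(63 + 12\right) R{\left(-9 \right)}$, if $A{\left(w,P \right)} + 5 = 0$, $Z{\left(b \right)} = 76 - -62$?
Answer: $513$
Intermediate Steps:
$W{\left(S \right)} = S \left(-4 + S\right)$ ($W{\left(S \right)} = \left(-2 + \left(-2 + S\right)\right) S = \left(-4 + S\right) S = S \left(-4 + S\right)$)
$Z{\left(b \right)} = 138$ ($Z{\left(b \right)} = 76 + 62 = 138$)
$A{\left(w,P \right)} = -5$ ($A{\left(w,P \right)} = -5 + 0 = -5$)
$R{\left(F \right)} = -5$
$Z{\left(-50 \right)} - \left(63 + 12\right) R{\left(-9 \right)} = 138 - \left(63 + 12\right) \left(-5\right) = 138 - 75 \left(-5\right) = 138 - -375 = 138 + 375 = 513$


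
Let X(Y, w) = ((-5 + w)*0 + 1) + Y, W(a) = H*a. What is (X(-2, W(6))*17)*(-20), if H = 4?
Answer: 340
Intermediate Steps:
W(a) = 4*a
X(Y, w) = 1 + Y (X(Y, w) = (0 + 1) + Y = 1 + Y)
(X(-2, W(6))*17)*(-20) = ((1 - 2)*17)*(-20) = -1*17*(-20) = -17*(-20) = 340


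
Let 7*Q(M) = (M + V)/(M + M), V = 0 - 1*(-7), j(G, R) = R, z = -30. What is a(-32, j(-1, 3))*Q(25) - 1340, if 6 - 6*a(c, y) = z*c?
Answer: -237044/175 ≈ -1354.5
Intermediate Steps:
V = 7 (V = 0 + 7 = 7)
a(c, y) = 1 + 5*c (a(c, y) = 1 - (-5)*c = 1 + 5*c)
Q(M) = (7 + M)/(14*M) (Q(M) = ((M + 7)/(M + M))/7 = ((7 + M)/((2*M)))/7 = ((7 + M)*(1/(2*M)))/7 = ((7 + M)/(2*M))/7 = (7 + M)/(14*M))
a(-32, j(-1, 3))*Q(25) - 1340 = (1 + 5*(-32))*((1/14)*(7 + 25)/25) - 1340 = (1 - 160)*((1/14)*(1/25)*32) - 1340 = -159*16/175 - 1340 = -2544/175 - 1340 = -237044/175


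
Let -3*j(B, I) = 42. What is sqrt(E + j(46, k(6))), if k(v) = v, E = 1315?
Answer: sqrt(1301) ≈ 36.069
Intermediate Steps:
j(B, I) = -14 (j(B, I) = -1/3*42 = -14)
sqrt(E + j(46, k(6))) = sqrt(1315 - 14) = sqrt(1301)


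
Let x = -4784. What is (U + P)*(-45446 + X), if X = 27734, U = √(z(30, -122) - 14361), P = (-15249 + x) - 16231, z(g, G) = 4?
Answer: 642307968 - 123984*I*√293 ≈ 6.4231e+8 - 2.1223e+6*I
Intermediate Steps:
P = -36264 (P = (-15249 - 4784) - 16231 = -20033 - 16231 = -36264)
U = 7*I*√293 (U = √(4 - 14361) = √(-14357) = 7*I*√293 ≈ 119.82*I)
(U + P)*(-45446 + X) = (7*I*√293 - 36264)*(-45446 + 27734) = (-36264 + 7*I*√293)*(-17712) = 642307968 - 123984*I*√293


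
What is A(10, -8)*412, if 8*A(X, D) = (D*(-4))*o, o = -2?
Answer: -3296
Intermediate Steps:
A(X, D) = D (A(X, D) = ((D*(-4))*(-2))/8 = (-4*D*(-2))/8 = (8*D)/8 = D)
A(10, -8)*412 = -8*412 = -3296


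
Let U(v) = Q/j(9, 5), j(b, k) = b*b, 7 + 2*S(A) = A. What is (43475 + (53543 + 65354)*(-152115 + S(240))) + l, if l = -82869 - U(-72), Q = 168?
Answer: -975899072731/54 ≈ -1.8072e+10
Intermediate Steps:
S(A) = -7/2 + A/2
j(b, k) = b**2
U(v) = 56/27 (U(v) = 168/(9**2) = 168/81 = 168*(1/81) = 56/27)
l = -2237519/27 (l = -82869 - 1*56/27 = -82869 - 56/27 = -2237519/27 ≈ -82871.)
(43475 + (53543 + 65354)*(-152115 + S(240))) + l = (43475 + (53543 + 65354)*(-152115 + (-7/2 + (1/2)*240))) - 2237519/27 = (43475 + 118897*(-152115 + (-7/2 + 120))) - 2237519/27 = (43475 + 118897*(-152115 + 233/2)) - 2237519/27 = (43475 + 118897*(-303997/2)) - 2237519/27 = (43475 - 36144331309/2) - 2237519/27 = -36144244359/2 - 2237519/27 = -975899072731/54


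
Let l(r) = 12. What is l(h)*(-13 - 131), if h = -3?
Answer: -1728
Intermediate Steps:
l(h)*(-13 - 131) = 12*(-13 - 131) = 12*(-144) = -1728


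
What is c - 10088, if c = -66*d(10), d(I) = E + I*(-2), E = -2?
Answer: -8636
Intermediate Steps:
d(I) = -2 - 2*I (d(I) = -2 + I*(-2) = -2 - 2*I)
c = 1452 (c = -66*(-2 - 2*10) = -66*(-2 - 20) = -66*(-22) = 1452)
c - 10088 = 1452 - 10088 = -8636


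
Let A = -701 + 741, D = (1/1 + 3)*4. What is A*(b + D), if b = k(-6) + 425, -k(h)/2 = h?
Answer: 18120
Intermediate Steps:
D = 16 (D = (1 + 3)*4 = 4*4 = 16)
k(h) = -2*h
A = 40
b = 437 (b = -2*(-6) + 425 = 12 + 425 = 437)
A*(b + D) = 40*(437 + 16) = 40*453 = 18120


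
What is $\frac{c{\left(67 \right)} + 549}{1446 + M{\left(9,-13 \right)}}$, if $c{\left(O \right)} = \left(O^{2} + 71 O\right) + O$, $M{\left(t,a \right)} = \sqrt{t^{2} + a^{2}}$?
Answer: $\frac{7130226}{1045333} - \frac{24655 \sqrt{10}}{1045333} \approx 6.7464$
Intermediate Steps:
$M{\left(t,a \right)} = \sqrt{a^{2} + t^{2}}$
$c{\left(O \right)} = O^{2} + 72 O$
$\frac{c{\left(67 \right)} + 549}{1446 + M{\left(9,-13 \right)}} = \frac{67 \left(72 + 67\right) + 549}{1446 + \sqrt{\left(-13\right)^{2} + 9^{2}}} = \frac{67 \cdot 139 + 549}{1446 + \sqrt{169 + 81}} = \frac{9313 + 549}{1446 + \sqrt{250}} = \frac{9862}{1446 + 5 \sqrt{10}}$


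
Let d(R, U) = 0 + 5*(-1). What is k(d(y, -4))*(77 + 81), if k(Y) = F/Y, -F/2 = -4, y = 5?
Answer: -1264/5 ≈ -252.80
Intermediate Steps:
F = 8 (F = -2*(-4) = 8)
d(R, U) = -5 (d(R, U) = 0 - 5 = -5)
k(Y) = 8/Y
k(d(y, -4))*(77 + 81) = (8/(-5))*(77 + 81) = (8*(-⅕))*158 = -8/5*158 = -1264/5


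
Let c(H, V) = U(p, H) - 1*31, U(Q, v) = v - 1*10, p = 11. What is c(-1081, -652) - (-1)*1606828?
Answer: 1605706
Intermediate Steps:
U(Q, v) = -10 + v (U(Q, v) = v - 10 = -10 + v)
c(H, V) = -41 + H (c(H, V) = (-10 + H) - 1*31 = (-10 + H) - 31 = -41 + H)
c(-1081, -652) - (-1)*1606828 = (-41 - 1081) - (-1)*1606828 = -1122 - 1*(-1606828) = -1122 + 1606828 = 1605706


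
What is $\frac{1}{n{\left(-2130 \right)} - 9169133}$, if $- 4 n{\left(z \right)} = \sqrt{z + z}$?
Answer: $- \frac{36676532}{336291999887821} + \frac{2 i \sqrt{1065}}{336291999887821} \approx -1.0906 \cdot 10^{-7} + 1.9408 \cdot 10^{-13} i$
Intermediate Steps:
$n{\left(z \right)} = - \frac{\sqrt{2} \sqrt{z}}{4}$ ($n{\left(z \right)} = - \frac{\sqrt{z + z}}{4} = - \frac{\sqrt{2 z}}{4} = - \frac{\sqrt{2} \sqrt{z}}{4}$)
$\frac{1}{n{\left(-2130 \right)} - 9169133} = \frac{1}{- \frac{\sqrt{2} \sqrt{-2130}}{4} - 9169133} = \frac{1}{- \frac{\sqrt{2} i \sqrt{2130}}{4} - 9169133} = \frac{1}{- \frac{i \sqrt{1065}}{2} - 9169133} = \frac{1}{-9169133 - \frac{i \sqrt{1065}}{2}}$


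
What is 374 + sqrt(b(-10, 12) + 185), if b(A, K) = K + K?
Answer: 374 + sqrt(209) ≈ 388.46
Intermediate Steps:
b(A, K) = 2*K
374 + sqrt(b(-10, 12) + 185) = 374 + sqrt(2*12 + 185) = 374 + sqrt(24 + 185) = 374 + sqrt(209)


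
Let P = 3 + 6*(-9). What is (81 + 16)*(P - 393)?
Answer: -43068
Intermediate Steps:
P = -51 (P = 3 - 54 = -51)
(81 + 16)*(P - 393) = (81 + 16)*(-51 - 393) = 97*(-444) = -43068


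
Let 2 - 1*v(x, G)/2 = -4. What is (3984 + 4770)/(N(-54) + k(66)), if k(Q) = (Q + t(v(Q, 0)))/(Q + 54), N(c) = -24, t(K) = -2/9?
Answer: -590895/1583 ≈ -373.28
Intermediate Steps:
v(x, G) = 12 (v(x, G) = 4 - 2*(-4) = 4 + 8 = 12)
t(K) = -2/9 (t(K) = -2*⅑ = -2/9)
k(Q) = (-2/9 + Q)/(54 + Q) (k(Q) = (Q - 2/9)/(Q + 54) = (-2/9 + Q)/(54 + Q))
(3984 + 4770)/(N(-54) + k(66)) = (3984 + 4770)/(-24 + (-2/9 + 66)/(54 + 66)) = 8754/(-24 + (592/9)/120) = 8754/(-24 + (1/120)*(592/9)) = 8754/(-24 + 74/135) = 8754/(-3166/135) = 8754*(-135/3166) = -590895/1583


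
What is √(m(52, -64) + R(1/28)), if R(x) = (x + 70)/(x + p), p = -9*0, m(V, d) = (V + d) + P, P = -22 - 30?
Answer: √1897 ≈ 43.555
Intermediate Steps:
P = -52
m(V, d) = -52 + V + d (m(V, d) = (V + d) - 52 = -52 + V + d)
p = 0
R(x) = (70 + x)/x (R(x) = (x + 70)/(x + 0) = (70 + x)/x)
√(m(52, -64) + R(1/28)) = √((-52 + 52 - 64) + (70 + 1/28)/(1/28)) = √(-64 + (70 + 1/28)/(1/28)) = √(-64 + 28*(1961/28)) = √(-64 + 1961) = √1897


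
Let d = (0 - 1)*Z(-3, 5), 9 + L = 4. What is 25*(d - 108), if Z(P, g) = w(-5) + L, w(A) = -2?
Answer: -2525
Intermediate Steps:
L = -5 (L = -9 + 4 = -5)
Z(P, g) = -7 (Z(P, g) = -2 - 5 = -7)
d = 7 (d = (0 - 1)*(-7) = -1*(-7) = 7)
25*(d - 108) = 25*(7 - 108) = 25*(-101) = -2525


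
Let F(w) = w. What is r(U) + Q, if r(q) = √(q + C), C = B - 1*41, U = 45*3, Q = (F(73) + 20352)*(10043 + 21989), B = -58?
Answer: 654253606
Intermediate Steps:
Q = 654253600 (Q = (73 + 20352)*(10043 + 21989) = 20425*32032 = 654253600)
U = 135
C = -99 (C = -58 - 1*41 = -58 - 41 = -99)
r(q) = √(-99 + q) (r(q) = √(q - 99) = √(-99 + q))
r(U) + Q = √(-99 + 135) + 654253600 = √36 + 654253600 = 6 + 654253600 = 654253606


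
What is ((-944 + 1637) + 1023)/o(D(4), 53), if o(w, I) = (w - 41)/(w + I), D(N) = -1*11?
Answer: -1386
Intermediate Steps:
D(N) = -11
o(w, I) = (-41 + w)/(I + w)
((-944 + 1637) + 1023)/o(D(4), 53) = ((-944 + 1637) + 1023)/(((-41 - 11)/(53 - 11))) = (693 + 1023)/((-52/42)) = 1716/(((1/42)*(-52))) = 1716/(-26/21) = 1716*(-21/26) = -1386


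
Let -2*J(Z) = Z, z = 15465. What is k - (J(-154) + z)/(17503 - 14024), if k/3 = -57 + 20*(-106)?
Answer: -22736891/3479 ≈ -6535.5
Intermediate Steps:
k = -6531 (k = 3*(-57 + 20*(-106)) = 3*(-57 - 2120) = 3*(-2177) = -6531)
J(Z) = -Z/2
k - (J(-154) + z)/(17503 - 14024) = -6531 - (-½*(-154) + 15465)/(17503 - 14024) = -6531 - (77 + 15465)/3479 = -6531 - 15542/3479 = -22736891/3479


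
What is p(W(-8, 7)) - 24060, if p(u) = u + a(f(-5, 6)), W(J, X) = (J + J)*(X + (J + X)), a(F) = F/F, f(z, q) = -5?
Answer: -24155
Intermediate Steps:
a(F) = 1
W(J, X) = 2*J*(J + 2*X) (W(J, X) = (2*J)*(J + 2*X) = 2*J*(J + 2*X))
p(u) = 1 + u (p(u) = u + 1 = 1 + u)
p(W(-8, 7)) - 24060 = (1 + 2*(-8)*(-8 + 2*7)) - 24060 = (1 + 2*(-8)*(-8 + 14)) - 24060 = (1 + 2*(-8)*6) - 24060 = (1 - 96) - 24060 = -95 - 24060 = -24155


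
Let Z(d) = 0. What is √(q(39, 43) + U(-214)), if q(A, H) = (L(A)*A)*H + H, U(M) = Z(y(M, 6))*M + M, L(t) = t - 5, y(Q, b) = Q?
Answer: √56847 ≈ 238.43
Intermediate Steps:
L(t) = -5 + t
U(M) = M (U(M) = 0*M + M = 0 + M = M)
q(A, H) = H + A*H*(-5 + A) (q(A, H) = ((-5 + A)*A)*H + H = (A*(-5 + A))*H + H = A*H*(-5 + A) + H = H + A*H*(-5 + A))
√(q(39, 43) + U(-214)) = √(43*(1 + 39*(-5 + 39)) - 214) = √(43*(1 + 39*34) - 214) = √(43*(1 + 1326) - 214) = √(43*1327 - 214) = √(57061 - 214) = √56847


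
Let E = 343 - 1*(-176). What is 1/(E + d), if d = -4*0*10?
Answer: 1/519 ≈ 0.0019268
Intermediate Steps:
E = 519 (E = 343 + 176 = 519)
d = 0 (d = 0*10 = 0)
1/(E + d) = 1/(519 + 0) = 1/519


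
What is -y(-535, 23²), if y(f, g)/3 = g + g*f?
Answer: 847458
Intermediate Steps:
y(f, g) = 3*g + 3*f*g (y(f, g) = 3*(g + g*f) = 3*(g + f*g) = 3*g + 3*f*g)
-y(-535, 23²) = -3*23²*(1 - 535) = -3*529*(-534) = -1*(-847458) = 847458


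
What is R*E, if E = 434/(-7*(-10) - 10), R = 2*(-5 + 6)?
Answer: 217/15 ≈ 14.467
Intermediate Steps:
R = 2 (R = 2*1 = 2)
E = 217/30 (E = 434/(70 - 10) = 434/60 = 434*(1/60) = 217/30 ≈ 7.2333)
R*E = 2*(217/30) = 217/15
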